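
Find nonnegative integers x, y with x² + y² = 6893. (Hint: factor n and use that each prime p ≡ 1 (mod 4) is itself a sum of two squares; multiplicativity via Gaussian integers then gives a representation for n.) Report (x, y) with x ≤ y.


Step 1: Factor n = 6893 = 61 · 113.
Step 2: Check the mod-4 condition on each prime factor: 61 ≡ 1 (mod 4), exponent 1; 113 ≡ 1 (mod 4), exponent 1.
All primes ≡ 3 (mod 4) appear to even exponent (or don't appear), so by the two-squares theorem n IS expressible as a sum of two squares.
Step 3: Build a representation. Here n = 61 · 113 is a product of primes ≡ 1 (mod 4). Each prime p ≡ 1 (mod 4) is itself a sum of two squares; find a² by testing p − a² for a perfect square:
  61: 61 − 1² = 60, 61 − 2² = 57, 61 − 3² = 52, 61 − 4² = 45, 61 − 5² = 36 = 6² ⇒ 61 = 5² + 6².
  113: 113 − 1² = 112, 113 − 2² = 109, 113 − 3² = 104, 113 − 4² = 97, 113 − 5² = 88, 113 − 6² = 77, 113 − 7² = 64 = 8² ⇒ 113 = 7² + 8².
  Combine using the Brahmagupta–Fibonacci identity (a² + b²)(c² + d²) = (ac − bd)² + (ad + bc)² = (ac + bd)² + (ad − bc)²:
  61 · 113 = 6893: from (5² + 6²)(7² + 8²), take (5·7 − 6·8, 5·8 + 6·7) = (35 − 48, 40 + 42) = (-13, 82); dropping signs (only squares matter) gives (13, 82); check 13² + 82² = 169 + 6724 = 6893 ✓.
Step 4: Order so x ≤ y and verify: 13² + 82² = 169 + 6724 = 6893 = n. ✓

n = 6893 = 13² + 82² (one valid representation with x ≤ y).


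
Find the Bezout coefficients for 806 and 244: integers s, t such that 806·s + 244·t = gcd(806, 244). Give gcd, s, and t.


Euclidean algorithm on (806, 244) — divide until remainder is 0:
  806 = 3 · 244 + 74
  244 = 3 · 74 + 22
  74 = 3 · 22 + 8
  22 = 2 · 8 + 6
  8 = 1 · 6 + 2
  6 = 3 · 2 + 0
gcd(806, 244) = 2.
Track Bezout coefficients alongside the remainders: start with r₀ = 806 = a·1 + b·0 (s = 1, t = 0) and r₁ = 244 = a·0 + b·1 (s = 0, t = 1); each new remainder r_{k+1} = r_{k-1} − q_k·r_k inherits s_{k+1} = s_{k-1} − q_k·s_k, t_{k+1} = t_{k-1} − q_k·t_k, so r_k = a·s_k + b·t_k at every step:
  q = 3: r = 74, s = 1 − 3·0 = 1, t = 0 − 3·1 = -3  (check: 806·1 + 244·(-3) = 74)
  q = 3: r = 22, s = 0 − 3·1 = -3, t = 1 − 3·(-3) = 10  (check: 806·(-3) + 244·10 = 22)
  q = 3: r = 8, s = 1 − 3·(-3) = 10, t = -3 − 3·10 = -33  (check: 806·10 + 244·(-33) = 8)
  q = 2: r = 6, s = -3 − 2·10 = -23, t = 10 − 2·(-33) = 76  (check: 806·(-23) + 244·76 = 6)
  q = 1: r = 2, s = 10 − 1·(-23) = 33, t = -33 − 1·76 = -109  (check: 806·33 + 244·(-109) = 2)
The row with r = 2 (the gcd) gives the Bezout coefficients s = 33, t = -109.
Result: 806 · (33) + 244 · (-109) = 2.

gcd(806, 244) = 2; s = 33, t = -109 (check: 806·33 + 244·(-109) = 2).


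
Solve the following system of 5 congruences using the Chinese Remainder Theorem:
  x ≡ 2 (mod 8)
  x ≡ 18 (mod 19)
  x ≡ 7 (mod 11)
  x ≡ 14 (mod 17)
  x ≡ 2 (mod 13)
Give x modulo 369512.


Product of moduli M = 8 · 19 · 11 · 17 · 13 = 369512.
Merge one congruence at a time:
  Start: x ≡ 2 (mod 8).
  Combine with x ≡ 18 (mod 19); new modulus lcm = 152.
    Write x = 2 + 8·t and substitute into x ≡ 18 (mod 19): 8·t ≡ 18 − 2 = 16 (mod 19).
    The inverse of 8 mod 19 is 12 (since 8·12 = 96 = 5·19 + 1), so t ≡ 12·16 = 192 ≡ 2 (mod 19).
    Then x = 2 + 8·2 = 18, valid modulo lcm(8, 19) = 152: x ≡ 18 (mod 152).
  Combine with x ≡ 7 (mod 11); new modulus lcm = 1672.
    Write x = 18 + 152·t and substitute into x ≡ 7 (mod 11): 152·t ≡ 7 − 18 = -11 (mod 11).
    Reduce coefficients mod 11: 9·t ≡ 0 (mod 11).
    The inverse of 9 mod 11 is 5 (since 9·5 = 45 = 4·11 + 1), so t ≡ 5·0 = 0 ≡ 0 (mod 11).
    Then x = 18 + 152·0 = 18, valid modulo lcm(152, 11) = 1672: x ≡ 18 (mod 1672).
  Combine with x ≡ 14 (mod 17); new modulus lcm = 28424.
    Write x = 18 + 1672·t and substitute into x ≡ 14 (mod 17): 1672·t ≡ 14 − 18 = -4 (mod 17).
    Reduce coefficients mod 17: 6·t ≡ 13 (mod 17).
    The inverse of 6 mod 17 is 3 (since 6·3 = 18 = 1·17 + 1), so t ≡ 3·13 = 39 ≡ 5 (mod 17).
    Then x = 18 + 1672·5 = 8378, valid modulo lcm(1672, 17) = 28424: x ≡ 8378 (mod 28424).
  Combine with x ≡ 2 (mod 13); new modulus lcm = 369512.
    Write x = 8378 + 28424·t and substitute into x ≡ 2 (mod 13): 28424·t ≡ 2 − 8378 = -8376 (mod 13).
    Reduce coefficients mod 13: 6·t ≡ 9 (mod 13).
    The inverse of 6 mod 13 is 11 (since 6·11 = 66 = 5·13 + 1), so t ≡ 11·9 = 99 ≡ 8 (mod 13).
    Then x = 8378 + 28424·8 = 235770, valid modulo lcm(28424, 13) = 369512: x ≡ 235770 (mod 369512).
Verify against each original: 235770 mod 8 = 2, 235770 mod 19 = 18, 235770 mod 11 = 7, 235770 mod 17 = 14, 235770 mod 13 = 2.

x ≡ 235770 (mod 369512).


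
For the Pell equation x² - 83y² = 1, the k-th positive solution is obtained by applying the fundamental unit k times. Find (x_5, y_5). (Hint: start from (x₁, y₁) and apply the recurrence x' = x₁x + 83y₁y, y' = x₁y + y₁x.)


Step 1: Find the fundamental solution (x₁, y₁) of x² - 83y² = 1.
  Expand √83 as a continued fraction. a₀ = ⌊√83⌋ = 9; iterate m_{k+1} = d_k·a_k − m_k, d_{k+1} = (83 − m_{k+1}²)/d_k, a_{k+1} = ⌊(a₀ + m_{k+1})/d_{k+1}⌋ (starting m₀ = 0, d₀ = 1), with convergents p_k = a_k·p_{k-1} + p_{k-2}, q_k = a_k·q_{k-1} + q_{k-2} (p₋₁ = 1, q₋₁ = 0):
  k = 0: a₀ = 9; p₀/q₀ = 9/1; p₀² − 83·q₀² = 81 − 83 = -2.
  k = 1: m = 9, d = 2, a = ⌊(9 + 9)/2⌋ = 9; p/q = (9·9 + 1)/(9·1 + 0) = 82/9; p² − 83·q² = 6724 − 6723 = 1.
  The first convergent with p² − 83·q² = 1 gives the fundamental solution (x₁, y₁) = (82, 9).
Step 2: Apply the recurrence (x_{n+1}, y_{n+1}) = (x₁x_n + 83y₁y_n, x₁y_n + y₁x_n) repeatedly.
  From (x_1, y_1) = (82, 9): x_2 = 82·82 + 83·9·9 = 13447; y_2 = 82·9 + 9·82 = 1476.
  From (x_2, y_2) = (13447, 1476): x_3 = 82·13447 + 83·9·1476 = 2205226; y_3 = 82·1476 + 9·13447 = 242055.
  From (x_3, y_3) = (2205226, 242055): x_4 = 82·2205226 + 83·9·242055 = 361643617; y_4 = 82·242055 + 9·2205226 = 39695544.
  From (x_4, y_4) = (361643617, 39695544): x_5 = 82·361643617 + 83·9·39695544 = 59307347962; y_5 = 82·39695544 + 9·361643617 = 6509827161.
Step 3: Verify x_5² - 83·y_5² = 3517361522285745553444 - 3517361522285745553443 = 1 (should be 1). ✓

(x_1, y_1) = (82, 9); (x_5, y_5) = (59307347962, 6509827161).


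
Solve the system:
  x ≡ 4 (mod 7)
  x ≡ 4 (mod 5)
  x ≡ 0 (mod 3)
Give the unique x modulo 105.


Moduli 7, 5, 3 are pairwise coprime; by CRT there is a unique solution modulo M = 7 · 5 · 3 = 105.
Solve pairwise, accumulating the modulus:
  Start with x ≡ 4 (mod 7).
  Combine with x ≡ 4 (mod 5): since gcd(7, 5) = 1, we get a unique residue mod 35.
    Write x = 4 + 7·t and substitute into x ≡ 4 (mod 5): 7·t ≡ 4 − 4 = 0 (mod 5).
    Reduce coefficients mod 5: 2·t ≡ 0 (mod 5).
    The inverse of 2 mod 5 is 3 (since 2·3 = 6 = 1·5 + 1), so t ≡ 3·0 = 0 ≡ 0 (mod 5).
    Then x = 4 + 7·0 = 4, valid modulo lcm(7, 5) = 35: x ≡ 4 (mod 35).
  Combine with x ≡ 0 (mod 3): since gcd(35, 3) = 1, we get a unique residue mod 105.
    Write x = 4 + 35·t and substitute into x ≡ 0 (mod 3): 35·t ≡ 0 − 4 = -4 (mod 3).
    Reduce coefficients mod 3: 2·t ≡ 2 (mod 3).
    The inverse of 2 mod 3 is 2 (since 2·2 = 4 = 1·3 + 1), so t ≡ 2·2 = 4 ≡ 1 (mod 3).
    Then x = 4 + 35·1 = 39, valid modulo lcm(35, 3) = 105: x ≡ 39 (mod 105).
Verify: 39 mod 7 = 4 ✓, 39 mod 5 = 4 ✓, 39 mod 3 = 0 ✓.

x ≡ 39 (mod 105).


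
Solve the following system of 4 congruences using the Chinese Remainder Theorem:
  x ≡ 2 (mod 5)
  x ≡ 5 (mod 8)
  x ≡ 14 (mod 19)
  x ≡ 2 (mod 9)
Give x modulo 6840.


Product of moduli M = 5 · 8 · 19 · 9 = 6840.
Merge one congruence at a time:
  Start: x ≡ 2 (mod 5).
  Combine with x ≡ 5 (mod 8); new modulus lcm = 40.
    Write x = 2 + 5·t and substitute into x ≡ 5 (mod 8): 5·t ≡ 5 − 2 = 3 (mod 8).
    The inverse of 5 mod 8 is 5 (since 5·5 = 25 = 3·8 + 1), so t ≡ 5·3 = 15 ≡ 7 (mod 8).
    Then x = 2 + 5·7 = 37, valid modulo lcm(5, 8) = 40: x ≡ 37 (mod 40).
  Combine with x ≡ 14 (mod 19); new modulus lcm = 760.
    Write x = 37 + 40·t and substitute into x ≡ 14 (mod 19): 40·t ≡ 14 − 37 = -23 (mod 19).
    Reduce coefficients mod 19: 2·t ≡ 15 (mod 19).
    The inverse of 2 mod 19 is 10 (since 2·10 = 20 = 1·19 + 1), so t ≡ 10·15 = 150 ≡ 17 (mod 19).
    Then x = 37 + 40·17 = 717, valid modulo lcm(40, 19) = 760: x ≡ 717 (mod 760).
  Combine with x ≡ 2 (mod 9); new modulus lcm = 6840.
    Write x = 717 + 760·t and substitute into x ≡ 2 (mod 9): 760·t ≡ 2 − 717 = -715 (mod 9).
    Reduce coefficients mod 9: 4·t ≡ 5 (mod 9).
    The inverse of 4 mod 9 is 7 (since 4·7 = 28 = 3·9 + 1), so t ≡ 7·5 = 35 ≡ 8 (mod 9).
    Then x = 717 + 760·8 = 6797, valid modulo lcm(760, 9) = 6840: x ≡ 6797 (mod 6840).
Verify against each original: 6797 mod 5 = 2, 6797 mod 8 = 5, 6797 mod 19 = 14, 6797 mod 9 = 2.

x ≡ 6797 (mod 6840).


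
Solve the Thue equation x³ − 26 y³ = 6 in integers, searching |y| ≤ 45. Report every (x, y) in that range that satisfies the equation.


The equation is x³ - 26y³ = 6. For fixed y, x³ = 26·y³ + 6, so a solution requires the RHS to be a perfect cube.
Strategy: iterate y from -45 to 45, compute RHS = 26·y³ + 6, and check whether it is a (positive or negative) perfect cube.
Check small values of y:
  y = 0: RHS = 6 is not a perfect cube.
  y = 1: RHS = 32 is not a perfect cube.
  y = -1: RHS = -20 is not a perfect cube.
  y = 2: RHS = 214 is not a perfect cube.
  y = -2: RHS = -202 is not a perfect cube.
  y = 3: RHS = 708 is not a perfect cube.
  y = -3: RHS = -696 is not a perfect cube.
Continuing the search up to |y| = 45 finds no solutions either.
No (x, y) in the scanned range satisfies the equation.

No integer solutions with |y| ≤ 45.


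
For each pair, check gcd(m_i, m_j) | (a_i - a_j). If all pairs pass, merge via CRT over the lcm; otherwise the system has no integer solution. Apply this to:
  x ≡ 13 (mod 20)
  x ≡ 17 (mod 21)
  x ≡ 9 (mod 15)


Moduli 20, 21, 15 are not pairwise coprime, so CRT works modulo lcm(m_i) when all pairwise compatibility conditions hold.
Pairwise compatibility: gcd(m_i, m_j) must divide a_i - a_j for every pair.
Merge one congruence at a time:
  Start: x ≡ 13 (mod 20).
  Combine with x ≡ 17 (mod 21): gcd(20, 21) = 1; 17 - 13 = 4, which IS divisible by 1, so compatible.
    Write x = 13 + 20·t and substitute into x ≡ 17 (mod 21): 20·t ≡ 17 − 13 = 4 (mod 21).
    The inverse of 20 mod 21 is 20 (since 20·20 = 400 = 19·21 + 1), so t ≡ 20·4 = 80 ≡ 17 (mod 21).
    Then x = 13 + 20·17 = 353, valid modulo lcm(20, 21) = 420: x ≡ 353 (mod 420).
  Combine with x ≡ 9 (mod 15): gcd(420, 15) = 15, and 9 - 353 = -344 is NOT divisible by 15.
    ⇒ system is inconsistent (no integer solution).

No solution (the system is inconsistent).


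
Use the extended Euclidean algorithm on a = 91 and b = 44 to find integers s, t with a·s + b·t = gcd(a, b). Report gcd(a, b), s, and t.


Euclidean algorithm on (91, 44) — divide until remainder is 0:
  91 = 2 · 44 + 3
  44 = 14 · 3 + 2
  3 = 1 · 2 + 1
  2 = 2 · 1 + 0
gcd(91, 44) = 1.
Track Bezout coefficients alongside the remainders: start with r₀ = 91 = a·1 + b·0 (s = 1, t = 0) and r₁ = 44 = a·0 + b·1 (s = 0, t = 1); each new remainder r_{k+1} = r_{k-1} − q_k·r_k inherits s_{k+1} = s_{k-1} − q_k·s_k, t_{k+1} = t_{k-1} − q_k·t_k, so r_k = a·s_k + b·t_k at every step:
  q = 2: r = 3, s = 1 − 2·0 = 1, t = 0 − 2·1 = -2  (check: 91·1 + 44·(-2) = 3)
  q = 14: r = 2, s = 0 − 14·1 = -14, t = 1 − 14·(-2) = 29  (check: 91·(-14) + 44·29 = 2)
  q = 1: r = 1, s = 1 − 1·(-14) = 15, t = -2 − 1·29 = -31  (check: 91·15 + 44·(-31) = 1)
The row with r = 1 (the gcd) gives the Bezout coefficients s = 15, t = -31.
Result: 91 · (15) + 44 · (-31) = 1.

gcd(91, 44) = 1; s = 15, t = -31 (check: 91·15 + 44·(-31) = 1).


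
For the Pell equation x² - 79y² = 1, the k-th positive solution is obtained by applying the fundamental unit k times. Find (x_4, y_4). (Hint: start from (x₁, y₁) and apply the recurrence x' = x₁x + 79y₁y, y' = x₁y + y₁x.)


Step 1: Find the fundamental solution (x₁, y₁) of x² - 79y² = 1.
  Expand √79 as a continued fraction. a₀ = ⌊√79⌋ = 8; iterate m_{k+1} = d_k·a_k − m_k, d_{k+1} = (79 − m_{k+1}²)/d_k, a_{k+1} = ⌊(a₀ + m_{k+1})/d_{k+1}⌋ (starting m₀ = 0, d₀ = 1), with convergents p_k = a_k·p_{k-1} + p_{k-2}, q_k = a_k·q_{k-1} + q_{k-2} (p₋₁ = 1, q₋₁ = 0):
  k = 0: a₀ = 8; p₀/q₀ = 8/1; p₀² − 79·q₀² = 64 − 79 = -15.
  k = 1: m = 8, d = 15, a = ⌊(8 + 8)/15⌋ = 1; p/q = (1·8 + 1)/(1·1 + 0) = 9/1; p² − 79·q² = 81 − 79 = 2.
  k = 2: m = 7, d = 2, a = ⌊(8 + 7)/2⌋ = 7; p/q = (7·9 + 8)/(7·1 + 1) = 71/8; p² − 79·q² = 5041 − 5056 = -15.
  k = 3: m = 7, d = 15, a = ⌊(8 + 7)/15⌋ = 1; p/q = (1·71 + 9)/(1·8 + 1) = 80/9; p² − 79·q² = 6400 − 6399 = 1.
  The first convergent with p² − 79·q² = 1 gives the fundamental solution (x₁, y₁) = (80, 9).
Step 2: Apply the recurrence (x_{n+1}, y_{n+1}) = (x₁x_n + 79y₁y_n, x₁y_n + y₁x_n) repeatedly.
  From (x_1, y_1) = (80, 9): x_2 = 80·80 + 79·9·9 = 12799; y_2 = 80·9 + 9·80 = 1440.
  From (x_2, y_2) = (12799, 1440): x_3 = 80·12799 + 79·9·1440 = 2047760; y_3 = 80·1440 + 9·12799 = 230391.
  From (x_3, y_3) = (2047760, 230391): x_4 = 80·2047760 + 79·9·230391 = 327628801; y_4 = 80·230391 + 9·2047760 = 36861120.
Step 3: Verify x_4² - 79·y_4² = 107340631244697601 - 107340631244697600 = 1 (should be 1). ✓

(x_1, y_1) = (80, 9); (x_4, y_4) = (327628801, 36861120).


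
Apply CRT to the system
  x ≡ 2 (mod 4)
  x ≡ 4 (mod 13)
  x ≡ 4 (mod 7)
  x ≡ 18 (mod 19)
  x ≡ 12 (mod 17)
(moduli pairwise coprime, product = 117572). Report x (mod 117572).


Product of moduli M = 4 · 13 · 7 · 19 · 17 = 117572.
Merge one congruence at a time:
  Start: x ≡ 2 (mod 4).
  Combine with x ≡ 4 (mod 13); new modulus lcm = 52.
    Write x = 2 + 4·t and substitute into x ≡ 4 (mod 13): 4·t ≡ 4 − 2 = 2 (mod 13).
    The inverse of 4 mod 13 is 10 (since 4·10 = 40 = 3·13 + 1), so t ≡ 10·2 = 20 ≡ 7 (mod 13).
    Then x = 2 + 4·7 = 30, valid modulo lcm(4, 13) = 52: x ≡ 30 (mod 52).
  Combine with x ≡ 4 (mod 7); new modulus lcm = 364.
    Write x = 30 + 52·t and substitute into x ≡ 4 (mod 7): 52·t ≡ 4 − 30 = -26 (mod 7).
    Reduce coefficients mod 7: 3·t ≡ 2 (mod 7).
    The inverse of 3 mod 7 is 5 (since 3·5 = 15 = 2·7 + 1), so t ≡ 5·2 = 10 ≡ 3 (mod 7).
    Then x = 30 + 52·3 = 186, valid modulo lcm(52, 7) = 364: x ≡ 186 (mod 364).
  Combine with x ≡ 18 (mod 19); new modulus lcm = 6916.
    Write x = 186 + 364·t and substitute into x ≡ 18 (mod 19): 364·t ≡ 18 − 186 = -168 (mod 19).
    Reduce coefficients mod 19: 3·t ≡ 3 (mod 19).
    The inverse of 3 mod 19 is 13 (since 3·13 = 39 = 2·19 + 1), so t ≡ 13·3 = 39 ≡ 1 (mod 19).
    Then x = 186 + 364·1 = 550, valid modulo lcm(364, 19) = 6916: x ≡ 550 (mod 6916).
  Combine with x ≡ 12 (mod 17); new modulus lcm = 117572.
    Write x = 550 + 6916·t and substitute into x ≡ 12 (mod 17): 6916·t ≡ 12 − 550 = -538 (mod 17).
    Reduce coefficients mod 17: 14·t ≡ 6 (mod 17).
    The inverse of 14 mod 17 is 11 (since 14·11 = 154 = 9·17 + 1), so t ≡ 11·6 = 66 ≡ 15 (mod 17).
    Then x = 550 + 6916·15 = 104290, valid modulo lcm(6916, 17) = 117572: x ≡ 104290 (mod 117572).
Verify against each original: 104290 mod 4 = 2, 104290 mod 13 = 4, 104290 mod 7 = 4, 104290 mod 19 = 18, 104290 mod 17 = 12.

x ≡ 104290 (mod 117572).


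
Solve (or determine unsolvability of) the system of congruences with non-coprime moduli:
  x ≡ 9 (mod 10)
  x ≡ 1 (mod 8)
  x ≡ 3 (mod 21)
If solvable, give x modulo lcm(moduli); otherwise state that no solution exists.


Moduli 10, 8, 21 are not pairwise coprime, so CRT works modulo lcm(m_i) when all pairwise compatibility conditions hold.
Pairwise compatibility: gcd(m_i, m_j) must divide a_i - a_j for every pair.
Merge one congruence at a time:
  Start: x ≡ 9 (mod 10).
  Combine with x ≡ 1 (mod 8): gcd(10, 8) = 2; 1 - 9 = -8, which IS divisible by 2, so compatible.
    Write x = 9 + 10·t and substitute into x ≡ 1 (mod 8): 10·t ≡ 1 − 9 = -8 (mod 8).
    Divide the congruence (and modulus) by g = 2: 5·t ≡ -4 (mod 4).
    Reduce coefficients mod 4: 1·t ≡ 0 (mod 4).
    So t ≡ 0 (mod 4).
    Then x = 9 + 10·0 = 9, valid modulo lcm(10, 8) = 40: x ≡ 9 (mod 40).
  Combine with x ≡ 3 (mod 21): gcd(40, 21) = 1; 3 - 9 = -6, which IS divisible by 1, so compatible.
    Write x = 9 + 40·t and substitute into x ≡ 3 (mod 21): 40·t ≡ 3 − 9 = -6 (mod 21).
    Reduce coefficients mod 21: 19·t ≡ 15 (mod 21).
    The inverse of 19 mod 21 is 10 (since 19·10 = 190 = 9·21 + 1), so t ≡ 10·15 = 150 ≡ 3 (mod 21).
    Then x = 9 + 40·3 = 129, valid modulo lcm(40, 21) = 840: x ≡ 129 (mod 840).
Verify: 129 mod 10 = 9, 129 mod 8 = 1, 129 mod 21 = 3.

x ≡ 129 (mod 840).


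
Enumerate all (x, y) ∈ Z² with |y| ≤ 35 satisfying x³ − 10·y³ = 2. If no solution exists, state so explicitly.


The equation is x³ - 10y³ = 2. For fixed y, x³ = 10·y³ + 2, so a solution requires the RHS to be a perfect cube.
Strategy: iterate y from -35 to 35, compute RHS = 10·y³ + 2, and check whether it is a (positive or negative) perfect cube.
Check small values of y:
  y = 0: RHS = 2 is not a perfect cube.
  y = 1: RHS = 12 is not a perfect cube.
  y = -1: RHS = -8 = (-2)³ ⇒ x = -2 works.
  y = 2: RHS = 82 is not a perfect cube.
  y = -2: RHS = -78 is not a perfect cube.
  y = 3: RHS = 272 is not a perfect cube.
  y = -3: RHS = -268 is not a perfect cube.
Continuing the search up to |y| = 35 finds no further solutions beyond those listed.
Collected solutions: (-2, -1).

Solutions (with |y| ≤ 35): (-2, -1).


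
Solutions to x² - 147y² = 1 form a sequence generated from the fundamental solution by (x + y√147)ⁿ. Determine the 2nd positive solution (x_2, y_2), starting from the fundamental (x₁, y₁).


Step 1: Find the fundamental solution (x₁, y₁) of x² - 147y² = 1.
  Expand √147 as a continued fraction. a₀ = ⌊√147⌋ = 12; iterate m_{k+1} = d_k·a_k − m_k, d_{k+1} = (147 − m_{k+1}²)/d_k, a_{k+1} = ⌊(a₀ + m_{k+1})/d_{k+1}⌋ (starting m₀ = 0, d₀ = 1), with convergents p_k = a_k·p_{k-1} + p_{k-2}, q_k = a_k·q_{k-1} + q_{k-2} (p₋₁ = 1, q₋₁ = 0):
  k = 0: a₀ = 12; p₀/q₀ = 12/1; p₀² − 147·q₀² = 144 − 147 = -3.
  k = 1: m = 12, d = 3, a = ⌊(12 + 12)/3⌋ = 8; p/q = (8·12 + 1)/(8·1 + 0) = 97/8; p² − 147·q² = 9409 − 9408 = 1.
  The first convergent with p² − 147·q² = 1 gives the fundamental solution (x₁, y₁) = (97, 8).
Step 2: Apply the recurrence (x_{n+1}, y_{n+1}) = (x₁x_n + 147y₁y_n, x₁y_n + y₁x_n) repeatedly.
  From (x_1, y_1) = (97, 8): x_2 = 97·97 + 147·8·8 = 18817; y_2 = 97·8 + 8·97 = 1552.
Step 3: Verify x_2² - 147·y_2² = 354079489 - 354079488 = 1 (should be 1). ✓

(x_1, y_1) = (97, 8); (x_2, y_2) = (18817, 1552).


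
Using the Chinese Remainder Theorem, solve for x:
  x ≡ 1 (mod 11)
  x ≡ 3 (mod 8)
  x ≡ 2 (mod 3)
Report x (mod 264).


Moduli 11, 8, 3 are pairwise coprime; by CRT there is a unique solution modulo M = 11 · 8 · 3 = 264.
Solve pairwise, accumulating the modulus:
  Start with x ≡ 1 (mod 11).
  Combine with x ≡ 3 (mod 8): since gcd(11, 8) = 1, we get a unique residue mod 88.
    Write x = 1 + 11·t and substitute into x ≡ 3 (mod 8): 11·t ≡ 3 − 1 = 2 (mod 8).
    Reduce coefficients mod 8: 3·t ≡ 2 (mod 8).
    The inverse of 3 mod 8 is 3 (since 3·3 = 9 = 1·8 + 1), so t ≡ 3·2 = 6 ≡ 6 (mod 8).
    Then x = 1 + 11·6 = 67, valid modulo lcm(11, 8) = 88: x ≡ 67 (mod 88).
  Combine with x ≡ 2 (mod 3): since gcd(88, 3) = 1, we get a unique residue mod 264.
    Write x = 67 + 88·t and substitute into x ≡ 2 (mod 3): 88·t ≡ 2 − 67 = -65 (mod 3).
    Reduce coefficients mod 3: 1·t ≡ 1 (mod 3).
    So t ≡ 1 (mod 3).
    Then x = 67 + 88·1 = 155, valid modulo lcm(88, 3) = 264: x ≡ 155 (mod 264).
Verify: 155 mod 11 = 1 ✓, 155 mod 8 = 3 ✓, 155 mod 3 = 2 ✓.

x ≡ 155 (mod 264).


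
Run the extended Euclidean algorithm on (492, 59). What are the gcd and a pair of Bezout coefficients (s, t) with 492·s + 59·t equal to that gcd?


Euclidean algorithm on (492, 59) — divide until remainder is 0:
  492 = 8 · 59 + 20
  59 = 2 · 20 + 19
  20 = 1 · 19 + 1
  19 = 19 · 1 + 0
gcd(492, 59) = 1.
Track Bezout coefficients alongside the remainders: start with r₀ = 492 = a·1 + b·0 (s = 1, t = 0) and r₁ = 59 = a·0 + b·1 (s = 0, t = 1); each new remainder r_{k+1} = r_{k-1} − q_k·r_k inherits s_{k+1} = s_{k-1} − q_k·s_k, t_{k+1} = t_{k-1} − q_k·t_k, so r_k = a·s_k + b·t_k at every step:
  q = 8: r = 20, s = 1 − 8·0 = 1, t = 0 − 8·1 = -8  (check: 492·1 + 59·(-8) = 20)
  q = 2: r = 19, s = 0 − 2·1 = -2, t = 1 − 2·(-8) = 17  (check: 492·(-2) + 59·17 = 19)
  q = 1: r = 1, s = 1 − 1·(-2) = 3, t = -8 − 1·17 = -25  (check: 492·3 + 59·(-25) = 1)
The row with r = 1 (the gcd) gives the Bezout coefficients s = 3, t = -25.
Result: 492 · (3) + 59 · (-25) = 1.

gcd(492, 59) = 1; s = 3, t = -25 (check: 492·3 + 59·(-25) = 1).


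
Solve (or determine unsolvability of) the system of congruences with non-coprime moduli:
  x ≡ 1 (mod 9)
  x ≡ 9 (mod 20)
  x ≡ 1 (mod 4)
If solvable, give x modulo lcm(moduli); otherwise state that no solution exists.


Moduli 9, 20, 4 are not pairwise coprime, so CRT works modulo lcm(m_i) when all pairwise compatibility conditions hold.
Pairwise compatibility: gcd(m_i, m_j) must divide a_i - a_j for every pair.
Merge one congruence at a time:
  Start: x ≡ 1 (mod 9).
  Combine with x ≡ 9 (mod 20): gcd(9, 20) = 1; 9 - 1 = 8, which IS divisible by 1, so compatible.
    Write x = 1 + 9·t and substitute into x ≡ 9 (mod 20): 9·t ≡ 9 − 1 = 8 (mod 20).
    The inverse of 9 mod 20 is 9 (since 9·9 = 81 = 4·20 + 1), so t ≡ 9·8 = 72 ≡ 12 (mod 20).
    Then x = 1 + 9·12 = 109, valid modulo lcm(9, 20) = 180: x ≡ 109 (mod 180).
  Combine with x ≡ 1 (mod 4): gcd(180, 4) = 4; 1 - 109 = -108, which IS divisible by 4, so compatible.
    Write x = 109 + 180·t and substitute into x ≡ 1 (mod 4): 180·t ≡ 1 − 109 = -108 (mod 4).
    Divide the congruence (and modulus) by g = 4: 45·t ≡ -27 (mod 1).
    Modulo 1 every t works; take t = 0.
    Then x = 109 + 180·0 = 109, valid modulo lcm(180, 4) = 180: x ≡ 109 (mod 180).
Verify: 109 mod 9 = 1, 109 mod 20 = 9, 109 mod 4 = 1.

x ≡ 109 (mod 180).


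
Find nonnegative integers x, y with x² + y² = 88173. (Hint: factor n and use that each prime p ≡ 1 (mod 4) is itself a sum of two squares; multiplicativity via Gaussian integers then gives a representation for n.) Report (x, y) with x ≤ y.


Step 1: Factor n = 88173 = 3^2 · 97 · 101.
Step 2: Check the mod-4 condition on each prime factor: 3 ≡ 3 (mod 4), exponent 2 (must be even); 97 ≡ 1 (mod 4), exponent 1; 101 ≡ 1 (mod 4), exponent 1.
All primes ≡ 3 (mod 4) appear to even exponent (or don't appear), so by the two-squares theorem n IS expressible as a sum of two squares.
Step 3: Build a representation. Group n = k² · m with k = 3 and m = 97 · 101 = 9797 (a product of primes ≡ 1 (mod 4)); a representation of m scales to one of n via (k·x)² + (k·y)² = k²(x² + y²). Each prime p ≡ 1 (mod 4) is itself a sum of two squares; find a² by testing p − a² for a perfect square:
  97: 97 − 1² = 96, 97 − 2² = 93, 97 − 3² = 88, 97 − 4² = 81 = 9² ⇒ 97 = 4² + 9².
  101: 101 − 1² = 100 = 10² ⇒ 101 = 1² + 10².
  Combine using the Brahmagupta–Fibonacci identity (a² + b²)(c² + d²) = (ac − bd)² + (ad + bc)² = (ac + bd)² + (ad − bc)²:
  97 · 101 = 9797: from (4² + 9²)(1² + 10²), take (4·1 − 9·10, 4·10 + 9·1) = (4 − 90, 40 + 9) = (-86, 49); dropping signs (only squares matter) gives (86, 49); check 86² + 49² = 7396 + 2401 = 9797 ✓.
  Scale by k = 3: (3·86, 3·49) = (258, 147).
Step 4: Order so x ≤ y and verify: 147² + 258² = 21609 + 66564 = 88173 = n. ✓

n = 88173 = 147² + 258² (one valid representation with x ≤ y).


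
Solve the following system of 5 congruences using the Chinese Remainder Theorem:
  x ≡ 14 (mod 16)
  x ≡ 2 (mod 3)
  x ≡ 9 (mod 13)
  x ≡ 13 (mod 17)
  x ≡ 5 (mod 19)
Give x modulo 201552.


Product of moduli M = 16 · 3 · 13 · 17 · 19 = 201552.
Merge one congruence at a time:
  Start: x ≡ 14 (mod 16).
  Combine with x ≡ 2 (mod 3); new modulus lcm = 48.
    Write x = 14 + 16·t and substitute into x ≡ 2 (mod 3): 16·t ≡ 2 − 14 = -12 (mod 3).
    Reduce coefficients mod 3: 1·t ≡ 0 (mod 3).
    So t ≡ 0 (mod 3).
    Then x = 14 + 16·0 = 14, valid modulo lcm(16, 3) = 48: x ≡ 14 (mod 48).
  Combine with x ≡ 9 (mod 13); new modulus lcm = 624.
    Write x = 14 + 48·t and substitute into x ≡ 9 (mod 13): 48·t ≡ 9 − 14 = -5 (mod 13).
    Reduce coefficients mod 13: 9·t ≡ 8 (mod 13).
    The inverse of 9 mod 13 is 3 (since 9·3 = 27 = 2·13 + 1), so t ≡ 3·8 = 24 ≡ 11 (mod 13).
    Then x = 14 + 48·11 = 542, valid modulo lcm(48, 13) = 624: x ≡ 542 (mod 624).
  Combine with x ≡ 13 (mod 17); new modulus lcm = 10608.
    Write x = 542 + 624·t and substitute into x ≡ 13 (mod 17): 624·t ≡ 13 − 542 = -529 (mod 17).
    Reduce coefficients mod 17: 12·t ≡ 15 (mod 17).
    The inverse of 12 mod 17 is 10 (since 12·10 = 120 = 7·17 + 1), so t ≡ 10·15 = 150 ≡ 14 (mod 17).
    Then x = 542 + 624·14 = 9278, valid modulo lcm(624, 17) = 10608: x ≡ 9278 (mod 10608).
  Combine with x ≡ 5 (mod 19); new modulus lcm = 201552.
    Write x = 9278 + 10608·t and substitute into x ≡ 5 (mod 19): 10608·t ≡ 5 − 9278 = -9273 (mod 19).
    Reduce coefficients mod 19: 6·t ≡ 18 (mod 19).
    The inverse of 6 mod 19 is 16 (since 6·16 = 96 = 5·19 + 1), so t ≡ 16·18 = 288 ≡ 3 (mod 19).
    Then x = 9278 + 10608·3 = 41102, valid modulo lcm(10608, 19) = 201552: x ≡ 41102 (mod 201552).
Verify against each original: 41102 mod 16 = 14, 41102 mod 3 = 2, 41102 mod 13 = 9, 41102 mod 17 = 13, 41102 mod 19 = 5.

x ≡ 41102 (mod 201552).


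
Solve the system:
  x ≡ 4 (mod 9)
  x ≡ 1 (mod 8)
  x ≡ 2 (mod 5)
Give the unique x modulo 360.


Moduli 9, 8, 5 are pairwise coprime; by CRT there is a unique solution modulo M = 9 · 8 · 5 = 360.
Solve pairwise, accumulating the modulus:
  Start with x ≡ 4 (mod 9).
  Combine with x ≡ 1 (mod 8): since gcd(9, 8) = 1, we get a unique residue mod 72.
    Write x = 4 + 9·t and substitute into x ≡ 1 (mod 8): 9·t ≡ 1 − 4 = -3 (mod 8).
    Reduce coefficients mod 8: 1·t ≡ 5 (mod 8).
    So t ≡ 5 (mod 8).
    Then x = 4 + 9·5 = 49, valid modulo lcm(9, 8) = 72: x ≡ 49 (mod 72).
  Combine with x ≡ 2 (mod 5): since gcd(72, 5) = 1, we get a unique residue mod 360.
    Write x = 49 + 72·t and substitute into x ≡ 2 (mod 5): 72·t ≡ 2 − 49 = -47 (mod 5).
    Reduce coefficients mod 5: 2·t ≡ 3 (mod 5).
    The inverse of 2 mod 5 is 3 (since 2·3 = 6 = 1·5 + 1), so t ≡ 3·3 = 9 ≡ 4 (mod 5).
    Then x = 49 + 72·4 = 337, valid modulo lcm(72, 5) = 360: x ≡ 337 (mod 360).
Verify: 337 mod 9 = 4 ✓, 337 mod 8 = 1 ✓, 337 mod 5 = 2 ✓.

x ≡ 337 (mod 360).


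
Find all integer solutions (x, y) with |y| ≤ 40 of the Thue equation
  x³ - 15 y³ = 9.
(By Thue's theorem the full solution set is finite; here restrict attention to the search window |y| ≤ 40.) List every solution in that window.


The equation is x³ - 15y³ = 9. For fixed y, x³ = 15·y³ + 9, so a solution requires the RHS to be a perfect cube.
Strategy: iterate y from -40 to 40, compute RHS = 15·y³ + 9, and check whether it is a (positive or negative) perfect cube.
Check small values of y:
  y = 0: RHS = 9 is not a perfect cube.
  y = 1: RHS = 24 is not a perfect cube.
  y = -1: RHS = -6 is not a perfect cube.
  y = 2: RHS = 129 is not a perfect cube.
  y = -2: RHS = -111 is not a perfect cube.
  y = 3: RHS = 414 is not a perfect cube.
  y = -3: RHS = -396 is not a perfect cube.
Continuing the search up to |y| = 40 finds no solutions either.
No (x, y) in the scanned range satisfies the equation.

No integer solutions with |y| ≤ 40.


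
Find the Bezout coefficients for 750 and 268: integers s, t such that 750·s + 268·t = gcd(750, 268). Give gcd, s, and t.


Euclidean algorithm on (750, 268) — divide until remainder is 0:
  750 = 2 · 268 + 214
  268 = 1 · 214 + 54
  214 = 3 · 54 + 52
  54 = 1 · 52 + 2
  52 = 26 · 2 + 0
gcd(750, 268) = 2.
Track Bezout coefficients alongside the remainders: start with r₀ = 750 = a·1 + b·0 (s = 1, t = 0) and r₁ = 268 = a·0 + b·1 (s = 0, t = 1); each new remainder r_{k+1} = r_{k-1} − q_k·r_k inherits s_{k+1} = s_{k-1} − q_k·s_k, t_{k+1} = t_{k-1} − q_k·t_k, so r_k = a·s_k + b·t_k at every step:
  q = 2: r = 214, s = 1 − 2·0 = 1, t = 0 − 2·1 = -2  (check: 750·1 + 268·(-2) = 214)
  q = 1: r = 54, s = 0 − 1·1 = -1, t = 1 − 1·(-2) = 3  (check: 750·(-1) + 268·3 = 54)
  q = 3: r = 52, s = 1 − 3·(-1) = 4, t = -2 − 3·3 = -11  (check: 750·4 + 268·(-11) = 52)
  q = 1: r = 2, s = -1 − 1·4 = -5, t = 3 − 1·(-11) = 14  (check: 750·(-5) + 268·14 = 2)
The row with r = 2 (the gcd) gives the Bezout coefficients s = -5, t = 14.
Result: 750 · (-5) + 268 · (14) = 2.

gcd(750, 268) = 2; s = -5, t = 14 (check: 750·(-5) + 268·14 = 2).


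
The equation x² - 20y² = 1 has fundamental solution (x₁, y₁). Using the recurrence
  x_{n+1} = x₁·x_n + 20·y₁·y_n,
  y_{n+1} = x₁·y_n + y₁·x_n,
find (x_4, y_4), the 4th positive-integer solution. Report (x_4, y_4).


Step 1: Find the fundamental solution (x₁, y₁) of x² - 20y² = 1.
  Expand √20 as a continued fraction. a₀ = ⌊√20⌋ = 4; iterate m_{k+1} = d_k·a_k − m_k, d_{k+1} = (20 − m_{k+1}²)/d_k, a_{k+1} = ⌊(a₀ + m_{k+1})/d_{k+1}⌋ (starting m₀ = 0, d₀ = 1), with convergents p_k = a_k·p_{k-1} + p_{k-2}, q_k = a_k·q_{k-1} + q_{k-2} (p₋₁ = 1, q₋₁ = 0):
  k = 0: a₀ = 4; p₀/q₀ = 4/1; p₀² − 20·q₀² = 16 − 20 = -4.
  k = 1: m = 4, d = 4, a = ⌊(4 + 4)/4⌋ = 2; p/q = (2·4 + 1)/(2·1 + 0) = 9/2; p² − 20·q² = 81 − 80 = 1.
  The first convergent with p² − 20·q² = 1 gives the fundamental solution (x₁, y₁) = (9, 2).
Step 2: Apply the recurrence (x_{n+1}, y_{n+1}) = (x₁x_n + 20y₁y_n, x₁y_n + y₁x_n) repeatedly.
  From (x_1, y_1) = (9, 2): x_2 = 9·9 + 20·2·2 = 161; y_2 = 9·2 + 2·9 = 36.
  From (x_2, y_2) = (161, 36): x_3 = 9·161 + 20·2·36 = 2889; y_3 = 9·36 + 2·161 = 646.
  From (x_3, y_3) = (2889, 646): x_4 = 9·2889 + 20·2·646 = 51841; y_4 = 9·646 + 2·2889 = 11592.
Step 3: Verify x_4² - 20·y_4² = 2687489281 - 2687489280 = 1 (should be 1). ✓

(x_1, y_1) = (9, 2); (x_4, y_4) = (51841, 11592).


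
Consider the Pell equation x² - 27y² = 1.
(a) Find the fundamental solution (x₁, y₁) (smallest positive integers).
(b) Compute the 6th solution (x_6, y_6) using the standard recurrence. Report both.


Step 1: Find the fundamental solution (x₁, y₁) of x² - 27y² = 1.
  Expand √27 as a continued fraction. a₀ = ⌊√27⌋ = 5; iterate m_{k+1} = d_k·a_k − m_k, d_{k+1} = (27 − m_{k+1}²)/d_k, a_{k+1} = ⌊(a₀ + m_{k+1})/d_{k+1}⌋ (starting m₀ = 0, d₀ = 1), with convergents p_k = a_k·p_{k-1} + p_{k-2}, q_k = a_k·q_{k-1} + q_{k-2} (p₋₁ = 1, q₋₁ = 0):
  k = 0: a₀ = 5; p₀/q₀ = 5/1; p₀² − 27·q₀² = 25 − 27 = -2.
  k = 1: m = 5, d = 2, a = ⌊(5 + 5)/2⌋ = 5; p/q = (5·5 + 1)/(5·1 + 0) = 26/5; p² − 27·q² = 676 − 675 = 1.
  The first convergent with p² − 27·q² = 1 gives the fundamental solution (x₁, y₁) = (26, 5).
Step 2: Apply the recurrence (x_{n+1}, y_{n+1}) = (x₁x_n + 27y₁y_n, x₁y_n + y₁x_n) repeatedly.
  From (x_1, y_1) = (26, 5): x_2 = 26·26 + 27·5·5 = 1351; y_2 = 26·5 + 5·26 = 260.
  From (x_2, y_2) = (1351, 260): x_3 = 26·1351 + 27·5·260 = 70226; y_3 = 26·260 + 5·1351 = 13515.
  From (x_3, y_3) = (70226, 13515): x_4 = 26·70226 + 27·5·13515 = 3650401; y_4 = 26·13515 + 5·70226 = 702520.
  From (x_4, y_4) = (3650401, 702520): x_5 = 26·3650401 + 27·5·702520 = 189750626; y_5 = 26·702520 + 5·3650401 = 36517525.
  From (x_5, y_5) = (189750626, 36517525): x_6 = 26·189750626 + 27·5·36517525 = 9863382151; y_6 = 26·36517525 + 5·189750626 = 1898208780.
Step 3: Verify x_6² - 27·y_6² = 97286307456665386801 - 97286307456665386800 = 1 (should be 1). ✓

(x_1, y_1) = (26, 5); (x_6, y_6) = (9863382151, 1898208780).


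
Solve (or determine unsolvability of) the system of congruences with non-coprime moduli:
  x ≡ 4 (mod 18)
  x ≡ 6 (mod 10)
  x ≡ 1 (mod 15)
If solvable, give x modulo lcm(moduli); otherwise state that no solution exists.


Moduli 18, 10, 15 are not pairwise coprime, so CRT works modulo lcm(m_i) when all pairwise compatibility conditions hold.
Pairwise compatibility: gcd(m_i, m_j) must divide a_i - a_j for every pair.
Merge one congruence at a time:
  Start: x ≡ 4 (mod 18).
  Combine with x ≡ 6 (mod 10): gcd(18, 10) = 2; 6 - 4 = 2, which IS divisible by 2, so compatible.
    Write x = 4 + 18·t and substitute into x ≡ 6 (mod 10): 18·t ≡ 6 − 4 = 2 (mod 10).
    Divide the congruence (and modulus) by g = 2: 9·t ≡ 1 (mod 5).
    Reduce coefficients mod 5: 4·t ≡ 1 (mod 5).
    The inverse of 4 mod 5 is 4 (since 4·4 = 16 = 3·5 + 1), so t ≡ 4·1 = 4 ≡ 4 (mod 5).
    Then x = 4 + 18·4 = 76, valid modulo lcm(18, 10) = 90: x ≡ 76 (mod 90).
  Combine with x ≡ 1 (mod 15): gcd(90, 15) = 15; 1 - 76 = -75, which IS divisible by 15, so compatible.
    Write x = 76 + 90·t and substitute into x ≡ 1 (mod 15): 90·t ≡ 1 − 76 = -75 (mod 15).
    Divide the congruence (and modulus) by g = 15: 6·t ≡ -5 (mod 1).
    Modulo 1 every t works; take t = 0.
    Then x = 76 + 90·0 = 76, valid modulo lcm(90, 15) = 90: x ≡ 76 (mod 90).
Verify: 76 mod 18 = 4, 76 mod 10 = 6, 76 mod 15 = 1.

x ≡ 76 (mod 90).


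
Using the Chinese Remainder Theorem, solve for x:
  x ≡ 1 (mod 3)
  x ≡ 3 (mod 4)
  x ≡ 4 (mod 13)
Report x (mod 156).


Moduli 3, 4, 13 are pairwise coprime; by CRT there is a unique solution modulo M = 3 · 4 · 13 = 156.
Solve pairwise, accumulating the modulus:
  Start with x ≡ 1 (mod 3).
  Combine with x ≡ 3 (mod 4): since gcd(3, 4) = 1, we get a unique residue mod 12.
    Write x = 1 + 3·t and substitute into x ≡ 3 (mod 4): 3·t ≡ 3 − 1 = 2 (mod 4).
    The inverse of 3 mod 4 is 3 (since 3·3 = 9 = 2·4 + 1), so t ≡ 3·2 = 6 ≡ 2 (mod 4).
    Then x = 1 + 3·2 = 7, valid modulo lcm(3, 4) = 12: x ≡ 7 (mod 12).
  Combine with x ≡ 4 (mod 13): since gcd(12, 13) = 1, we get a unique residue mod 156.
    Write x = 7 + 12·t and substitute into x ≡ 4 (mod 13): 12·t ≡ 4 − 7 = -3 (mod 13).
    Reduce coefficients mod 13: 12·t ≡ 10 (mod 13).
    The inverse of 12 mod 13 is 12 (since 12·12 = 144 = 11·13 + 1), so t ≡ 12·10 = 120 ≡ 3 (mod 13).
    Then x = 7 + 12·3 = 43, valid modulo lcm(12, 13) = 156: x ≡ 43 (mod 156).
Verify: 43 mod 3 = 1 ✓, 43 mod 4 = 3 ✓, 43 mod 13 = 4 ✓.

x ≡ 43 (mod 156).


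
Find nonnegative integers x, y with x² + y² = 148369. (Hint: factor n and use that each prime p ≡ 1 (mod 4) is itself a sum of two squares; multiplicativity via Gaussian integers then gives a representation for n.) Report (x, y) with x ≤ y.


Step 1: Factor n = 148369 = 13 · 101 · 113.
Step 2: Check the mod-4 condition on each prime factor: 13 ≡ 1 (mod 4), exponent 1; 101 ≡ 1 (mod 4), exponent 1; 113 ≡ 1 (mod 4), exponent 1.
All primes ≡ 3 (mod 4) appear to even exponent (or don't appear), so by the two-squares theorem n IS expressible as a sum of two squares.
Step 3: Build a representation. Here n = 13 · 101 · 113 is a product of primes ≡ 1 (mod 4). Each prime p ≡ 1 (mod 4) is itself a sum of two squares; find a² by testing p − a² for a perfect square:
  13: 13 − 1² = 12, 13 − 2² = 9 = 3² ⇒ 13 = 2² + 3².
  101: 101 − 1² = 100 = 10² ⇒ 101 = 1² + 10².
  113: 113 − 1² = 112, 113 − 2² = 109, 113 − 3² = 104, 113 − 4² = 97, 113 − 5² = 88, 113 − 6² = 77, 113 − 7² = 64 = 8² ⇒ 113 = 7² + 8².
  Combine using the Brahmagupta–Fibonacci identity (a² + b²)(c² + d²) = (ac − bd)² + (ad + bc)² = (ac + bd)² + (ad − bc)²:
  13 · 101 = 1313: from (2² + 3²)(1² + 10²), take (2·1 − 3·10, 2·10 + 3·1) = (2 − 30, 20 + 3) = (-28, 23); dropping signs (only squares matter) gives (28, 23); check 28² + 23² = 784 + 529 = 1313 ✓.
  1313 · 113 = 148369: from (28² + 23²)(7² + 8²), take (28·7 − 23·8, 28·8 + 23·7) = (196 − 184, 224 + 161) = (12, 385); check 12² + 385² = 144 + 148225 = 148369 ✓.
Step 4: Order so x ≤ y and verify: 12² + 385² = 144 + 148225 = 148369 = n. ✓

n = 148369 = 12² + 385² (one valid representation with x ≤ y).


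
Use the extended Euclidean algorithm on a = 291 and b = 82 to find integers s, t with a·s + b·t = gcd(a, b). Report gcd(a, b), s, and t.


Euclidean algorithm on (291, 82) — divide until remainder is 0:
  291 = 3 · 82 + 45
  82 = 1 · 45 + 37
  45 = 1 · 37 + 8
  37 = 4 · 8 + 5
  8 = 1 · 5 + 3
  5 = 1 · 3 + 2
  3 = 1 · 2 + 1
  2 = 2 · 1 + 0
gcd(291, 82) = 1.
Track Bezout coefficients alongside the remainders: start with r₀ = 291 = a·1 + b·0 (s = 1, t = 0) and r₁ = 82 = a·0 + b·1 (s = 0, t = 1); each new remainder r_{k+1} = r_{k-1} − q_k·r_k inherits s_{k+1} = s_{k-1} − q_k·s_k, t_{k+1} = t_{k-1} − q_k·t_k, so r_k = a·s_k + b·t_k at every step:
  q = 3: r = 45, s = 1 − 3·0 = 1, t = 0 − 3·1 = -3  (check: 291·1 + 82·(-3) = 45)
  q = 1: r = 37, s = 0 − 1·1 = -1, t = 1 − 1·(-3) = 4  (check: 291·(-1) + 82·4 = 37)
  q = 1: r = 8, s = 1 − 1·(-1) = 2, t = -3 − 1·4 = -7  (check: 291·2 + 82·(-7) = 8)
  q = 4: r = 5, s = -1 − 4·2 = -9, t = 4 − 4·(-7) = 32  (check: 291·(-9) + 82·32 = 5)
  q = 1: r = 3, s = 2 − 1·(-9) = 11, t = -7 − 1·32 = -39  (check: 291·11 + 82·(-39) = 3)
  q = 1: r = 2, s = -9 − 1·11 = -20, t = 32 − 1·(-39) = 71  (check: 291·(-20) + 82·71 = 2)
  q = 1: r = 1, s = 11 − 1·(-20) = 31, t = -39 − 1·71 = -110  (check: 291·31 + 82·(-110) = 1)
The row with r = 1 (the gcd) gives the Bezout coefficients s = 31, t = -110.
Result: 291 · (31) + 82 · (-110) = 1.

gcd(291, 82) = 1; s = 31, t = -110 (check: 291·31 + 82·(-110) = 1).


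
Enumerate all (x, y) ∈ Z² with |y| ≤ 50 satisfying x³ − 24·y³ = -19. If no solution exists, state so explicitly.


The equation is x³ - 24y³ = -19. For fixed y, x³ = 24·y³ − 19, so a solution requires the RHS to be a perfect cube.
Strategy: iterate y from -50 to 50, compute RHS = 24·y³ − 19, and check whether it is a (positive or negative) perfect cube.
Check small values of y:
  y = 0: RHS = -19 is not a perfect cube.
  y = 1: RHS = 5 is not a perfect cube.
  y = -1: RHS = -43 is not a perfect cube.
  y = 2: RHS = 173 is not a perfect cube.
  y = -2: RHS = -211 is not a perfect cube.
  y = 3: RHS = 629 is not a perfect cube.
  y = -3: RHS = -667 is not a perfect cube.
Continuing the search up to |y| = 50 finds no solutions either.
No (x, y) in the scanned range satisfies the equation.

No integer solutions with |y| ≤ 50.


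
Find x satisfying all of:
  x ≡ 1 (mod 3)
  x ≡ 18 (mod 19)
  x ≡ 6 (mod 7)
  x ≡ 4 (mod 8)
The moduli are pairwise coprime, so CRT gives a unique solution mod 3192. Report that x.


Product of moduli M = 3 · 19 · 7 · 8 = 3192.
Merge one congruence at a time:
  Start: x ≡ 1 (mod 3).
  Combine with x ≡ 18 (mod 19); new modulus lcm = 57.
    Write x = 1 + 3·t and substitute into x ≡ 18 (mod 19): 3·t ≡ 18 − 1 = 17 (mod 19).
    The inverse of 3 mod 19 is 13 (since 3·13 = 39 = 2·19 + 1), so t ≡ 13·17 = 221 ≡ 12 (mod 19).
    Then x = 1 + 3·12 = 37, valid modulo lcm(3, 19) = 57: x ≡ 37 (mod 57).
  Combine with x ≡ 6 (mod 7); new modulus lcm = 399.
    Write x = 37 + 57·t and substitute into x ≡ 6 (mod 7): 57·t ≡ 6 − 37 = -31 (mod 7).
    Reduce coefficients mod 7: 1·t ≡ 4 (mod 7).
    So t ≡ 4 (mod 7).
    Then x = 37 + 57·4 = 265, valid modulo lcm(57, 7) = 399: x ≡ 265 (mod 399).
  Combine with x ≡ 4 (mod 8); new modulus lcm = 3192.
    Write x = 265 + 399·t and substitute into x ≡ 4 (mod 8): 399·t ≡ 4 − 265 = -261 (mod 8).
    Reduce coefficients mod 8: 7·t ≡ 3 (mod 8).
    The inverse of 7 mod 8 is 7 (since 7·7 = 49 = 6·8 + 1), so t ≡ 7·3 = 21 ≡ 5 (mod 8).
    Then x = 265 + 399·5 = 2260, valid modulo lcm(399, 8) = 3192: x ≡ 2260 (mod 3192).
Verify against each original: 2260 mod 3 = 1, 2260 mod 19 = 18, 2260 mod 7 = 6, 2260 mod 8 = 4.

x ≡ 2260 (mod 3192).
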